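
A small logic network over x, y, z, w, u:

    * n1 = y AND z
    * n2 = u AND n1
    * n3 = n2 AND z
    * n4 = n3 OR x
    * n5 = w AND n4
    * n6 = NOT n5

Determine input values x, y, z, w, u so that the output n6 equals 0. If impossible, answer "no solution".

n6 = NOT n5 must be 0, so n5 = 1.
n5 = w AND n4 must be 1, so both w = 1 and n4 = 1.
n4 = n3 OR x must be 1, so at least one of n3, x is 1.
Check with x=1 y=1 z=0 w=1 u=1:
n1 = y AND z = 1 AND 0 = 0
n2 = u AND n1 = 1 AND 0 = 0
n3 = n2 AND z = 0 AND 0 = 0
n4 = n3 OR x = 0 OR 1 = 1
n5 = w AND n4 = 1 AND 1 = 1
n6 = NOT n5 = NOT 1 = 0
So n6 = 0 as required.

x=1 y=1 z=0 w=1 u=1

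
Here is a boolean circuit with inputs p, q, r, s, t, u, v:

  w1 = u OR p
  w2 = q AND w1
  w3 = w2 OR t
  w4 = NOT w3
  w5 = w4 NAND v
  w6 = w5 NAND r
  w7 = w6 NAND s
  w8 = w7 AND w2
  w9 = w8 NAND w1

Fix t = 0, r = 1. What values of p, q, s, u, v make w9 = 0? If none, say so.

w9 = w8 NAND w1 must be 0, so both w8 = 1 and w1 = 1.
w8 = w7 AND w2 must be 1, so both w7 = 1 and w2 = 1.
Check with t = 0, r = 1 and p=0, q=1, s=0, u=1, v=0:
w1 = u OR p = 1 OR 0 = 1
w2 = q AND w1 = 1 AND 1 = 1
w3 = w2 OR t = 1 OR 0 = 1
w4 = NOT w3 = NOT 1 = 0
w5 = w4 NAND v = 0 NAND 0 = 1
w6 = w5 NAND r = 1 NAND 1 = 0
w7 = w6 NAND s = 0 NAND 0 = 1
w8 = w7 AND w2 = 1 AND 1 = 1
w9 = w8 NAND w1 = 1 NAND 1 = 0
So w9 = 0.

p=0 q=1 s=0 u=1 v=0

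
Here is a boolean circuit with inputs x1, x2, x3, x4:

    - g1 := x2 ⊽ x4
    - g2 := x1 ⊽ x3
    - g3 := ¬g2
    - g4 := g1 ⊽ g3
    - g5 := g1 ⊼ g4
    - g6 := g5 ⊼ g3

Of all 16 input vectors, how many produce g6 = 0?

g6 = g5 ⊼ g3 must be 0, so both g5 = 1 and g3 = 1.
g5 = g1 ⊼ g4 must be 1, so at least one of g1, g4 is 0.
Enumerating the 16 input combinations, 12 give g6 = 0 and 4 give g6 = 1.

12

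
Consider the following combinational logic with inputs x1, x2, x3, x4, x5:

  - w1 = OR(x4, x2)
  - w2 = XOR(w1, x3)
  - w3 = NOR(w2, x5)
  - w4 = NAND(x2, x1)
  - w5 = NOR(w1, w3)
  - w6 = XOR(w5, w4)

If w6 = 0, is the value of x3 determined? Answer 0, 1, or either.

either

Both values of x3 occur among assignments with w6 = 0:
  x3=0: x1=0, x2=0, x3=0, x4=0, x5=1
  x3=1: x1=0, x2=0, x3=1, x4=0, x5=0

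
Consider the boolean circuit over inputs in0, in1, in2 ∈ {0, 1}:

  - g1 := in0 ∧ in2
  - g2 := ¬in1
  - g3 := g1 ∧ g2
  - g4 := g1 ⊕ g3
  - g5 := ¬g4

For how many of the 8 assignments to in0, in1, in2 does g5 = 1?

g5 = ¬g4 must be 1, so g4 = 0.
Enumerating the 8 input combinations, 7 give g5 = 1 and 1 give g5 = 0.

7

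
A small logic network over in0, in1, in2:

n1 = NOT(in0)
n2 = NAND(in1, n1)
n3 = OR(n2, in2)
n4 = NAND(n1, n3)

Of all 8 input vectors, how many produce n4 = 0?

n4 = NAND(n1, n3) must be 0, so both n1 = 1 and n3 = 1.
Satisfying assignments:
  in0=0, in1=0, in2=0
  in0=0, in1=0, in2=1
  in0=0, in1=1, in2=1

3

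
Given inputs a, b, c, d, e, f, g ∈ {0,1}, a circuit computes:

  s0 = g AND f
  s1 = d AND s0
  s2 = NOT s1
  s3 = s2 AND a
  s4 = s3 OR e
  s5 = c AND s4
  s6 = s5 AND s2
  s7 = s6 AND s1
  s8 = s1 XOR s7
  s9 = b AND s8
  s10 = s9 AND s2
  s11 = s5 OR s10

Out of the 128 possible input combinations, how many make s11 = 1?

s11 = s5 OR s10 must be 1, so at least one of s5, s10 is 1.
Enumerating the 128 input combinations, 46 give s11 = 1 and 82 give s11 = 0.

46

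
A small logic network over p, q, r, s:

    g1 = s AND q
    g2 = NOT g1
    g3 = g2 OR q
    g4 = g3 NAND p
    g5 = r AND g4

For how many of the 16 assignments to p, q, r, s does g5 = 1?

4

g5 = r AND g4 must be 1, so both r = 1 and g4 = 1.
Enumerating the 16 input combinations, 4 give g5 = 1 and 12 give g5 = 0.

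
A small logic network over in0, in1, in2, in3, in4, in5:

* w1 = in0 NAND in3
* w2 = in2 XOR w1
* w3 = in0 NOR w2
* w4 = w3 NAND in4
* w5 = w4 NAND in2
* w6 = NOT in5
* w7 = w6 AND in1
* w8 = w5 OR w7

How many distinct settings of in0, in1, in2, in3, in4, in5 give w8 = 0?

18

w8 = w5 OR w7 must be 0, so both w5 = 0 and w7 = 0.
Enumerating the 64 input combinations, 18 give w8 = 0 and 46 give w8 = 1.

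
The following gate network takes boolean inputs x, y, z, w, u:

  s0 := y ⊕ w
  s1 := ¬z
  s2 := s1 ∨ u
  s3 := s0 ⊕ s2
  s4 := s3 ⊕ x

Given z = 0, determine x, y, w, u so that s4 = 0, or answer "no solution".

Check with z = 0 and x=1, y=0, w=0, u=0:
s0 = y ⊕ w = 0 ⊕ 0 = 0
s1 = ¬z = ¬0 = 1
s2 = s1 ∨ u = 1 ∨ 0 = 1
s3 = s0 ⊕ s2 = 0 ⊕ 1 = 1
s4 = s3 ⊕ x = 1 ⊕ 1 = 0
So s4 = 0.

x=1 y=0 w=0 u=0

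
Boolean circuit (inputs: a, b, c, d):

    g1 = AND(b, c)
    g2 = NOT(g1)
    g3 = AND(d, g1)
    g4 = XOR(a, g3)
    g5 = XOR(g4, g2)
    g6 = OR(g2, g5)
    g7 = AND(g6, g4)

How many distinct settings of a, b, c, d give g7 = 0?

g7 = AND(g6, g4) must be 0, so at least one of g6, g4 is 0.
Enumerating the 16 input combinations, 8 give g7 = 0 and 8 give g7 = 1.

8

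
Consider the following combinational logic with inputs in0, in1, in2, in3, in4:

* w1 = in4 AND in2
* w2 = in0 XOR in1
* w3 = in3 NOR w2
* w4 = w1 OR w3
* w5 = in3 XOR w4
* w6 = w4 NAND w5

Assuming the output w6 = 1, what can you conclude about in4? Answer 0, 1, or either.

Both values of in4 occur among assignments with w6 = 1:
  in4=0: in0=0, in1=0, in2=0, in3=1, in4=0
  in4=1: in0=0, in1=0, in2=0, in3=1, in4=1

either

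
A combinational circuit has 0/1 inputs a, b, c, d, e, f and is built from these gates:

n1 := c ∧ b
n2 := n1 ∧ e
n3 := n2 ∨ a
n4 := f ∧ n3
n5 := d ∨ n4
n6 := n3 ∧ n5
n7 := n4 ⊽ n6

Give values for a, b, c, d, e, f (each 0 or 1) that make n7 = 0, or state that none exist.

n7 = n4 ⊽ n6 must be 0, so at least one of n4, n6 is 1.
Check with a=1, b=0, c=0, d=1, e=1, f=0:
n1 = c ∧ b = 0 ∧ 0 = 0
n2 = n1 ∧ e = 0 ∧ 1 = 0
n3 = n2 ∨ a = 0 ∨ 1 = 1
n4 = f ∧ n3 = 0 ∧ 1 = 0
n5 = d ∨ n4 = 1 ∨ 0 = 1
n6 = n3 ∧ n5 = 1 ∧ 1 = 1
n7 = n4 ⊽ n6 = 0 ⊽ 1 = 0
So n7 = 0 as required.

a=1, b=0, c=0, d=1, e=1, f=0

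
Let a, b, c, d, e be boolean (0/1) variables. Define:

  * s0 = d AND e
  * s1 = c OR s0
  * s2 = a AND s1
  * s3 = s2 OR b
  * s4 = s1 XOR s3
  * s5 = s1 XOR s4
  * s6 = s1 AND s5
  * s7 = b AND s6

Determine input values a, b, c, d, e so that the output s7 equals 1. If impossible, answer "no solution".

a=1, b=1, c=1, d=0, e=0

s7 = b AND s6 must be 1, so both b = 1 and s6 = 1.
s6 = s1 AND s5 must be 1, so both s1 = 1 and s5 = 1.
s1 = c OR s0 must be 1, so at least one of c, s0 is 1.
Check with a=1, b=1, c=1, d=0, e=0:
s0 = d AND e = 0 AND 0 = 0
s1 = c OR s0 = 1 OR 0 = 1
s2 = a AND s1 = 1 AND 1 = 1
s3 = s2 OR b = 1 OR 1 = 1
s4 = s1 XOR s3 = 1 XOR 1 = 0
s5 = s1 XOR s4 = 1 XOR 0 = 1
s6 = s1 AND s5 = 1 AND 1 = 1
s7 = b AND s6 = 1 AND 1 = 1
So s7 = 1 as required.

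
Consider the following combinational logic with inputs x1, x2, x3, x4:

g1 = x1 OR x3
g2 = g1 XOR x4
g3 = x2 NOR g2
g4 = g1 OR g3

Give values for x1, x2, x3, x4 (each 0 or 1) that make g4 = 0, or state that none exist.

g4 = g1 OR g3 must be 0, so both g1 = 0 and g3 = 0.
Check with x1=0 x2=1 x3=0 x4=1:
g1 = x1 OR x3 = 0 OR 0 = 0
g2 = g1 XOR x4 = 0 XOR 1 = 1
g3 = x2 NOR g2 = 1 NOR 1 = 0
g4 = g1 OR g3 = 0 OR 0 = 0
So g4 = 0 as required.

x1=0 x2=1 x3=0 x4=1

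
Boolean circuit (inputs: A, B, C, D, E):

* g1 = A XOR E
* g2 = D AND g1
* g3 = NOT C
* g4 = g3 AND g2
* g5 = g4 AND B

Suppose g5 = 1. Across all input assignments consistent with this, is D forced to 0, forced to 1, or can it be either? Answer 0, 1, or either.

g5 = g4 AND B must be 1, so both g4 = 1 and B = 1.
g4 = g3 AND g2 must be 1, so both g3 = 1 and g2 = 1.
Every assignment with g5 = 1 has D = 1; there are 2 such assignment(s).
  A=0, B=1, C=0, D=1, E=1
  A=1, B=1, C=0, D=1, E=0

1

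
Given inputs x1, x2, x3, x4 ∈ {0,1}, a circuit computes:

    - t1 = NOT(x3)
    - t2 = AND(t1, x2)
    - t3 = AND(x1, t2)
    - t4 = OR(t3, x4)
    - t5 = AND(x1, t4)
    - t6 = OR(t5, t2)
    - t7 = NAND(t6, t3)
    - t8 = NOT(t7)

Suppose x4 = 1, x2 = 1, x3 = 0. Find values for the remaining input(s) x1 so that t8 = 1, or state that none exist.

x1=1

t8 = NOT(t7) must be 1, so t7 = 0.
t7 = NAND(t6, t3) must be 0, so both t6 = 1 and t3 = 1.
Check with x4 = 1, x2 = 1, x3 = 0 and x1=1:
t1 = NOT(x3) = NOT 0 = 1
t2 = AND(t1, x2) = AND(1, 1) = 1
t3 = AND(x1, t2) = AND(1, 1) = 1
t4 = OR(t3, x4) = OR(1, 1) = 1
t5 = AND(x1, t4) = AND(1, 1) = 1
t6 = OR(t5, t2) = OR(1, 1) = 1
t7 = NAND(t6, t3) = NAND(1, 1) = 0
t8 = NOT(t7) = NOT 0 = 1
So t8 = 1.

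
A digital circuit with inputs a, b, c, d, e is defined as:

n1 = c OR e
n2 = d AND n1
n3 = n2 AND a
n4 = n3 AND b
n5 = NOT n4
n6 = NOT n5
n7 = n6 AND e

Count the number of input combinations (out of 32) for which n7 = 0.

30

n7 = n6 AND e must be 0, so at least one of n6, e is 0.
Enumerating the 32 input combinations, 30 give n7 = 0 and 2 give n7 = 1.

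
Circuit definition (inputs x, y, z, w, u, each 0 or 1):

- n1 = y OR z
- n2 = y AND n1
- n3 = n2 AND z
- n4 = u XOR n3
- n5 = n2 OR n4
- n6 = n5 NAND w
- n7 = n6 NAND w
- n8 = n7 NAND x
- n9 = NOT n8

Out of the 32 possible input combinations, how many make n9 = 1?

n9 = NOT n8 must be 1, so n8 = 0.
n8 = n7 NAND x must be 0, so both n7 = 1 and x = 1.
n7 = n6 NAND w must be 1, so at least one of n6, w is 0.
Enumerating the 32 input combinations, 14 give n9 = 1 and 18 give n9 = 0.

14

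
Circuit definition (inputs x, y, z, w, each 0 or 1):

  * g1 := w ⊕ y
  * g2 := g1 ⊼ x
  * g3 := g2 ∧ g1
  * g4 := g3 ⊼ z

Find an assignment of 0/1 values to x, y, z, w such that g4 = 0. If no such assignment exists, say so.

g4 = g3 ⊼ z must be 0, so both g3 = 1 and z = 1.
Check with x=0, y=0, z=1, w=1:
g1 = w ⊕ y = 1 ⊕ 0 = 1
g2 = g1 ⊼ x = 1 ⊼ 0 = 1
g3 = g2 ∧ g1 = 1 ∧ 1 = 1
g4 = g3 ⊼ z = 1 ⊼ 1 = 0
So g4 = 0 as required.

x=0, y=0, z=1, w=1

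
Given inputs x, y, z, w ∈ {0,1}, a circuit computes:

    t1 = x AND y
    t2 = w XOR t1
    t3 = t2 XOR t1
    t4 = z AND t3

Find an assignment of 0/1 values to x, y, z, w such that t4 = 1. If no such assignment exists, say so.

x=0 y=1 z=1 w=1

Check with x=0 y=1 z=1 w=1:
t1 = x AND y = 0 AND 1 = 0
t2 = w XOR t1 = 1 XOR 0 = 1
t3 = t2 XOR t1 = 1 XOR 0 = 1
t4 = z AND t3 = 1 AND 1 = 1
So t4 = 1 as required.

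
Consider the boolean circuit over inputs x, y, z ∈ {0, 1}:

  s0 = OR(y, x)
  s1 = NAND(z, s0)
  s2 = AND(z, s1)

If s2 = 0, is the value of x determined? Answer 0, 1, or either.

either

Both values of x occur among assignments with s2 = 0:
  x=0: x=0, y=0, z=0
  x=1: x=1, y=0, z=0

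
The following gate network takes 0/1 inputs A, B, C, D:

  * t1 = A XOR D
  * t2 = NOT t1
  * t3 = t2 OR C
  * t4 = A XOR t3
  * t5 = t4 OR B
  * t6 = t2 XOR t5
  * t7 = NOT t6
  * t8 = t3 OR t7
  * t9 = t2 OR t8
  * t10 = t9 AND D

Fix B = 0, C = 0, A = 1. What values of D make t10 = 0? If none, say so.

D=0

t10 = t9 AND D must be 0, so at least one of t9, D is 0.
Check with B = 0, C = 0, A = 1 and D=0:
t1 = A XOR D = 1 XOR 0 = 1
t2 = NOT t1 = NOT 1 = 0
t3 = t2 OR C = 0 OR 0 = 0
t4 = A XOR t3 = 1 XOR 0 = 1
t5 = t4 OR B = 1 OR 0 = 1
t6 = t2 XOR t5 = 0 XOR 1 = 1
t7 = NOT t6 = NOT 1 = 0
t8 = t3 OR t7 = 0 OR 0 = 0
t9 = t2 OR t8 = 0 OR 0 = 0
t10 = t9 AND D = 0 AND 0 = 0
So t10 = 0.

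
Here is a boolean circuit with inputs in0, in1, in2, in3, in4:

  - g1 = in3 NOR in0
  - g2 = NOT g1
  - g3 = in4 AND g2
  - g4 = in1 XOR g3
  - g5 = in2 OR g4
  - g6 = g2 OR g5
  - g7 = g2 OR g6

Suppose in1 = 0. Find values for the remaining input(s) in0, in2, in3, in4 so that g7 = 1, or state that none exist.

g7 = g2 OR g6 must be 1, so at least one of g2, g6 is 1.
Check with in1 = 0 and in0=1, in2=0, in3=0, in4=1:
g1 = in3 NOR in0 = 0 NOR 1 = 0
g2 = NOT g1 = NOT 0 = 1
g3 = in4 AND g2 = 1 AND 1 = 1
g4 = in1 XOR g3 = 0 XOR 1 = 1
g5 = in2 OR g4 = 0 OR 1 = 1
g6 = g2 OR g5 = 1 OR 1 = 1
g7 = g2 OR g6 = 1 OR 1 = 1
So g7 = 1.

in0=1 in2=0 in3=0 in4=1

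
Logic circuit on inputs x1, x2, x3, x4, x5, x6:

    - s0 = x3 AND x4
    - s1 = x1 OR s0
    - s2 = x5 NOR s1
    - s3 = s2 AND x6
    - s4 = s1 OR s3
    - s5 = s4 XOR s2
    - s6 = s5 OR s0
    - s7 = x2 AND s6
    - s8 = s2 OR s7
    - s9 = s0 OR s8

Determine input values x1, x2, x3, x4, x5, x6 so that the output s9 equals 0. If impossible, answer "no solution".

x1=0, x2=1, x3=0, x4=1, x5=1, x6=0

s9 = s0 OR s8 must be 0, so both s0 = 0 and s8 = 0.
s0 = x3 AND x4 must be 0, so at least one of x3, x4 is 0.
Check with x1=0, x2=1, x3=0, x4=1, x5=1, x6=0:
s0 = x3 AND x4 = 0 AND 1 = 0
s1 = x1 OR s0 = 0 OR 0 = 0
s2 = x5 NOR s1 = 1 NOR 0 = 0
s3 = s2 AND x6 = 0 AND 0 = 0
s4 = s1 OR s3 = 0 OR 0 = 0
s5 = s4 XOR s2 = 0 XOR 0 = 0
s6 = s5 OR s0 = 0 OR 0 = 0
s7 = x2 AND s6 = 1 AND 0 = 0
s8 = s2 OR s7 = 0 OR 0 = 0
s9 = s0 OR s8 = 0 OR 0 = 0
So s9 = 0 as required.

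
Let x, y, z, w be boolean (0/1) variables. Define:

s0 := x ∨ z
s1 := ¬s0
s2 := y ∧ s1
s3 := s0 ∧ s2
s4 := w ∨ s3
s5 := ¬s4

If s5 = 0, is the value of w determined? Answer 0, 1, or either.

1

s5 = ¬s4 must be 0, so s4 = 1.
s4 = w ∨ s3 must be 1, so at least one of w, s3 is 1.
Every assignment with s5 = 0 has w = 1; there are 8 such assignment(s).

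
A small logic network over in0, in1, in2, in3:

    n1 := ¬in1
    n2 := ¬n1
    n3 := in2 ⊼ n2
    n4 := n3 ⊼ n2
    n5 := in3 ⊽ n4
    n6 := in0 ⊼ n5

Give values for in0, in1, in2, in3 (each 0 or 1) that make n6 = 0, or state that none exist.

n6 = in0 ⊼ n5 must be 0, so both in0 = 1 and n5 = 1.
n5 = in3 ⊽ n4 must be 1, so both in3 = 0 and n4 = 0.
n4 = n3 ⊼ n2 must be 0, so both n3 = 1 and n2 = 1.
Check with in0=1, in1=1, in2=0, in3=0:
n1 = ¬in1 = ¬1 = 0
n2 = ¬n1 = ¬0 = 1
n3 = in2 ⊼ n2 = 0 ⊼ 1 = 1
n4 = n3 ⊼ n2 = 1 ⊼ 1 = 0
n5 = in3 ⊽ n4 = 0 ⊽ 0 = 1
n6 = in0 ⊼ n5 = 1 ⊼ 1 = 0
So n6 = 0 as required.

in0=1, in1=1, in2=0, in3=0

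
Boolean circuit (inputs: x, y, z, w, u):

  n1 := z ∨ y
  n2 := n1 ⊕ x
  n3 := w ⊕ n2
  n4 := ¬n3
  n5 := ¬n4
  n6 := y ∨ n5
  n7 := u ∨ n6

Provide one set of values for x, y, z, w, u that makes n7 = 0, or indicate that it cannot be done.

Check with x=1, y=0, z=0, w=1, u=0:
n1 = z ∨ y = 0 ∨ 0 = 0
n2 = n1 ⊕ x = 0 ⊕ 1 = 1
n3 = w ⊕ n2 = 1 ⊕ 1 = 0
n4 = ¬n3 = ¬0 = 1
n5 = ¬n4 = ¬1 = 0
n6 = y ∨ n5 = 0 ∨ 0 = 0
n7 = u ∨ n6 = 0 ∨ 0 = 0
So n7 = 0 as required.

x=1, y=0, z=0, w=1, u=0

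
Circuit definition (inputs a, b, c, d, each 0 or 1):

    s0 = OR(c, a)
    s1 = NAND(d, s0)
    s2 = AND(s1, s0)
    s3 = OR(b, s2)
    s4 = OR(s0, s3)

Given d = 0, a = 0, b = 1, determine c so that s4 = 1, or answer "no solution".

s4 = OR(s0, s3) must be 1, so at least one of s0, s3 is 1.
Check with d = 0, a = 0, b = 1 and c=0:
s0 = OR(c, a) = OR(0, 0) = 0
s1 = NAND(d, s0) = NAND(0, 0) = 1
s2 = AND(s1, s0) = AND(1, 0) = 0
s3 = OR(b, s2) = OR(1, 0) = 1
s4 = OR(s0, s3) = OR(0, 1) = 1
So s4 = 1.

c=0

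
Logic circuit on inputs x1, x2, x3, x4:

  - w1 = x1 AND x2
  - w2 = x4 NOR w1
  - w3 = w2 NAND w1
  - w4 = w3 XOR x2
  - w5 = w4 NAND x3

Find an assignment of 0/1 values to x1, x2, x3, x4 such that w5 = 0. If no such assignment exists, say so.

x1=0 x2=0 x3=1 x4=0

Check with x1=0 x2=0 x3=1 x4=0:
w1 = x1 AND x2 = 0 AND 0 = 0
w2 = x4 NOR w1 = 0 NOR 0 = 1
w3 = w2 NAND w1 = 1 NAND 0 = 1
w4 = w3 XOR x2 = 1 XOR 0 = 1
w5 = w4 NAND x3 = 1 NAND 1 = 0
So w5 = 0 as required.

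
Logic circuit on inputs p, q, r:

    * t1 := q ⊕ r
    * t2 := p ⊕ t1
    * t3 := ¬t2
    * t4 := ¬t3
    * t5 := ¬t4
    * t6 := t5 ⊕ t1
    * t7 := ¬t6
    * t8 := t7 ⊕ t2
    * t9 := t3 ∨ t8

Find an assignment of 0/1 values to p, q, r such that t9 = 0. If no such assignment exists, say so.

p=1 q=1 r=1

t9 = t3 ∨ t8 must be 0, so both t3 = 0 and t8 = 0.
t3 = ¬t2 must be 0, so t2 = 1.
t8 = t7 ⊕ t2 must be 0, so t7 and t2 are equal.
Check with p=1 q=1 r=1:
t1 = q ⊕ r = 1 ⊕ 1 = 0
t2 = p ⊕ t1 = 1 ⊕ 0 = 1
t3 = ¬t2 = ¬1 = 0
t4 = ¬t3 = ¬0 = 1
t5 = ¬t4 = ¬1 = 0
t6 = t5 ⊕ t1 = 0 ⊕ 0 = 0
t7 = ¬t6 = ¬0 = 1
t8 = t7 ⊕ t2 = 1 ⊕ 1 = 0
t9 = t3 ∨ t8 = 0 ∨ 0 = 0
So t9 = 0 as required.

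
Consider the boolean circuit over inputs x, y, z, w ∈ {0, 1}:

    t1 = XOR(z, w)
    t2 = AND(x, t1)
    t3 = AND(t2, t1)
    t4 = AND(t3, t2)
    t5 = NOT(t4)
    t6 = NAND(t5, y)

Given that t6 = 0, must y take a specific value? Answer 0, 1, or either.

t6 = NAND(t5, y) must be 0, so both t5 = 1 and y = 1.
t5 = NOT(t4) must be 1, so t4 = 0.
Every assignment with t6 = 0 has y = 1; there are 6 such assignment(s).

1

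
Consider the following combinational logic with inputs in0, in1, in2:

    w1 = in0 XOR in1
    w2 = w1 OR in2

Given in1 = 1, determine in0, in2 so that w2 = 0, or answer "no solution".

Check with in1 = 1 and in0=1, in2=0:
w1 = in0 XOR in1 = 1 XOR 1 = 0
w2 = w1 OR in2 = 0 OR 0 = 0
So w2 = 0.

in0=1 in2=0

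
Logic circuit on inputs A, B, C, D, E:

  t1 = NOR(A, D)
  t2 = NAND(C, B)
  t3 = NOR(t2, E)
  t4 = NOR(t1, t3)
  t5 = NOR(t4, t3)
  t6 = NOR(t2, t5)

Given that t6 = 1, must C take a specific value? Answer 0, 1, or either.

1

t6 = NOR(t2, t5) must be 1, so both t2 = 0 and t5 = 0.
t2 = NAND(C, B) must be 0, so both C = 1 and B = 1.
Every assignment with t6 = 1 has C = 1; there are 7 such assignment(s).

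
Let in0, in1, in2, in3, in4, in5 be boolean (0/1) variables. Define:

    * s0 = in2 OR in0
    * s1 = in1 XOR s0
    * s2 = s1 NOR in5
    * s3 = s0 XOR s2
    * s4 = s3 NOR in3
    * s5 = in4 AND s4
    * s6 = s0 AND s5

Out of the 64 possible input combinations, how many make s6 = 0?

s6 = s0 AND s5 must be 0, so at least one of s0, s5 is 0.
Enumerating the 64 input combinations, 61 give s6 = 0 and 3 give s6 = 1.

61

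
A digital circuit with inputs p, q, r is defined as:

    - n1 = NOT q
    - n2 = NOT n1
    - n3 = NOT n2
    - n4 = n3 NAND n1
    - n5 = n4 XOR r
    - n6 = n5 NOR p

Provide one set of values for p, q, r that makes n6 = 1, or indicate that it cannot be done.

n6 = n5 NOR p must be 1, so both n5 = 0 and p = 0.
n5 = n4 XOR r must be 0, so n4 and r are equal.
Check with p=0, q=1, r=1:
n1 = NOT q = NOT 1 = 0
n2 = NOT n1 = NOT 0 = 1
n3 = NOT n2 = NOT 1 = 0
n4 = n3 NAND n1 = 0 NAND 0 = 1
n5 = n4 XOR r = 1 XOR 1 = 0
n6 = n5 NOR p = 0 NOR 0 = 1
So n6 = 1 as required.

p=0, q=1, r=1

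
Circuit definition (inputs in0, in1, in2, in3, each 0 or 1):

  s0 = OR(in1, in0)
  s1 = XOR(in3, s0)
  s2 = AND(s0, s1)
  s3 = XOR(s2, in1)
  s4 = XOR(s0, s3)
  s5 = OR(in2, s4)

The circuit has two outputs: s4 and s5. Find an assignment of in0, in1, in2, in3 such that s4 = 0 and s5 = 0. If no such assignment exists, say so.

Check with in0=0 in1=0 in2=0 in3=0:
s0 = OR(in1, in0) = OR(0, 0) = 0
s1 = XOR(in3, s0) = XOR(0, 0) = 0
s2 = AND(s0, s1) = AND(0, 0) = 0
s3 = XOR(s2, in1) = XOR(0, 0) = 0
s4 = XOR(s0, s3) = XOR(0, 0) = 0
s5 = OR(in2, s4) = OR(0, 0) = 0
So s4 = 0 and s5 = 0.

in0=0 in1=0 in2=0 in3=0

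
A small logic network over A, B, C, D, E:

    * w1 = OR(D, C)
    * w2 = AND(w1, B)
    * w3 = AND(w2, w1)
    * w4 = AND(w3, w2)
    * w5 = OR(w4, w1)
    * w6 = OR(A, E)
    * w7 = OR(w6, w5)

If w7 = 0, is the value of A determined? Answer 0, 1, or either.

0

w7 = OR(w6, w5) must be 0, so both w6 = 0 and w5 = 0.
Every assignment with w7 = 0 has A = 0; there are 2 such assignment(s).
  A=0, B=0, C=0, D=0, E=0
  A=0, B=1, C=0, D=0, E=0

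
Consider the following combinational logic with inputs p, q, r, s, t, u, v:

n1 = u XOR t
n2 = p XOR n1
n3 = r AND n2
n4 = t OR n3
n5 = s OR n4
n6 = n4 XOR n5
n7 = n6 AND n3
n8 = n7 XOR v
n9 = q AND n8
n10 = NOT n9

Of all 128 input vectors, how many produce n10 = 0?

32

n10 = NOT n9 must be 0, so n9 = 1.
n9 = q AND n8 must be 1, so both q = 1 and n8 = 1.
n8 = n7 XOR v must be 1, so n7 and v differ.
Enumerating the 128 input combinations, 32 give n10 = 0 and 96 give n10 = 1.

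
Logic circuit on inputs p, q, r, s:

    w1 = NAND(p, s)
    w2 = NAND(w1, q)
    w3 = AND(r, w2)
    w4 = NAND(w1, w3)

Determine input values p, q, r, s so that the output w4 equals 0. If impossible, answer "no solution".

p=0, q=0, r=1, s=1

w4 = NAND(w1, w3) must be 0, so both w1 = 1 and w3 = 1.
w1 = NAND(p, s) must be 1, so at least one of p, s is 0.
w3 = AND(r, w2) must be 1, so both r = 1 and w2 = 1.
Check with p=0, q=0, r=1, s=1:
w1 = NAND(p, s) = NAND(0, 1) = 1
w2 = NAND(w1, q) = NAND(1, 0) = 1
w3 = AND(r, w2) = AND(1, 1) = 1
w4 = NAND(w1, w3) = NAND(1, 1) = 0
So w4 = 0 as required.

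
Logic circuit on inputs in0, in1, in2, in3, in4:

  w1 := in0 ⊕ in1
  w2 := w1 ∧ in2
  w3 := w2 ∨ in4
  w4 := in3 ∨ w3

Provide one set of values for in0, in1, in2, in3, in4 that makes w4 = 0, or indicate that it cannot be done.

w4 = in3 ∨ w3 must be 0, so both in3 = 0 and w3 = 0.
w3 = w2 ∨ in4 must be 0, so both w2 = 0 and in4 = 0.
w2 = w1 ∧ in2 must be 0, so at least one of w1, in2 is 0.
Check with in0=0 in1=1 in2=0 in3=0 in4=0:
w1 = in0 ⊕ in1 = 0 ⊕ 1 = 1
w2 = w1 ∧ in2 = 1 ∧ 0 = 0
w3 = w2 ∨ in4 = 0 ∨ 0 = 0
w4 = in3 ∨ w3 = 0 ∨ 0 = 0
So w4 = 0 as required.

in0=0 in1=1 in2=0 in3=0 in4=0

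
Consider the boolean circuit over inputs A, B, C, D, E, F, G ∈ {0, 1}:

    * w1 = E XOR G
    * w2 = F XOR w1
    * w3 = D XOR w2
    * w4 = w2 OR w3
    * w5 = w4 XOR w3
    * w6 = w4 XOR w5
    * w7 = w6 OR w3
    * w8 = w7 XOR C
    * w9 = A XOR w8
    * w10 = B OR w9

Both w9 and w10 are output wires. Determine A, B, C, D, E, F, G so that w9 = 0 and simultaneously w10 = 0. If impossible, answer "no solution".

A=1, B=0, C=1, D=1, E=0, F=1, G=0

Check with A=1, B=0, C=1, D=1, E=0, F=1, G=0:
w1 = E XOR G = 0 XOR 0 = 0
w2 = F XOR w1 = 1 XOR 0 = 1
w3 = D XOR w2 = 1 XOR 1 = 0
w4 = w2 OR w3 = 1 OR 0 = 1
w5 = w4 XOR w3 = 1 XOR 0 = 1
w6 = w4 XOR w5 = 1 XOR 1 = 0
w7 = w6 OR w3 = 0 OR 0 = 0
w8 = w7 XOR C = 0 XOR 1 = 1
w9 = A XOR w8 = 1 XOR 1 = 0
w10 = B OR w9 = 0 OR 0 = 0
So w9 = 0 and w10 = 0.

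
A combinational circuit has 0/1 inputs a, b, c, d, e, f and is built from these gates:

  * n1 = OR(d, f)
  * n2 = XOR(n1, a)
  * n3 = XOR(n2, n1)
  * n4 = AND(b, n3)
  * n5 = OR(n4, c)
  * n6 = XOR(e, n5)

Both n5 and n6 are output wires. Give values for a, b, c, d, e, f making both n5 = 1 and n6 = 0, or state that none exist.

a=1 b=1 c=0 d=1 e=1 f=1

Check with a=1 b=1 c=0 d=1 e=1 f=1:
n1 = OR(d, f) = OR(1, 1) = 1
n2 = XOR(n1, a) = XOR(1, 1) = 0
n3 = XOR(n2, n1) = XOR(0, 1) = 1
n4 = AND(b, n3) = AND(1, 1) = 1
n5 = OR(n4, c) = OR(1, 0) = 1
n6 = XOR(e, n5) = XOR(1, 1) = 0
So n5 = 1 and n6 = 0.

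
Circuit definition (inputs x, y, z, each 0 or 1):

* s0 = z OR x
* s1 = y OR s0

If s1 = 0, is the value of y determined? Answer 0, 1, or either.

s1 = y OR s0 must be 0, so both y = 0 and s0 = 0.
s0 = z OR x must be 0, so both z = 0 and x = 0.
Every assignment with s1 = 0 has y = 0; there are 1 such assignment(s).
  x=0, y=0, z=0

0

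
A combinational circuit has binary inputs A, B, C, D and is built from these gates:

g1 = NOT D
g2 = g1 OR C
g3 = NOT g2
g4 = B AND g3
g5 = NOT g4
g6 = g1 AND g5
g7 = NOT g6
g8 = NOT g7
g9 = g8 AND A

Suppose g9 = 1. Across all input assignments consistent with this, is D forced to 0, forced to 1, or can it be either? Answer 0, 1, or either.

0

g9 = g8 AND A must be 1, so both g8 = 1 and A = 1.
g8 = NOT g7 must be 1, so g7 = 0.
Every assignment with g9 = 1 has D = 0; there are 4 such assignment(s).
  A=1, B=0, C=0, D=0
  A=1, B=0, C=1, D=0
  A=1, B=1, C=0, D=0
  A=1, B=1, C=1, D=0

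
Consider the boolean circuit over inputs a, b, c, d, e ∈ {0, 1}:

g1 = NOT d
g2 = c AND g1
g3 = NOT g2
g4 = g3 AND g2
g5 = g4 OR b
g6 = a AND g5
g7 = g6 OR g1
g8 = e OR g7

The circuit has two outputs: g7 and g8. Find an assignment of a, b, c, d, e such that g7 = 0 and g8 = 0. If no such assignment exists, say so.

a=1 b=0 c=1 d=1 e=0

Check with a=1 b=0 c=1 d=1 e=0:
g1 = NOT d = NOT 1 = 0
g2 = c AND g1 = 1 AND 0 = 0
g3 = NOT g2 = NOT 0 = 1
g4 = g3 AND g2 = 1 AND 0 = 0
g5 = g4 OR b = 0 OR 0 = 0
g6 = a AND g5 = 1 AND 0 = 0
g7 = g6 OR g1 = 0 OR 0 = 0
g8 = e OR g7 = 0 OR 0 = 0
So g7 = 0 and g8 = 0.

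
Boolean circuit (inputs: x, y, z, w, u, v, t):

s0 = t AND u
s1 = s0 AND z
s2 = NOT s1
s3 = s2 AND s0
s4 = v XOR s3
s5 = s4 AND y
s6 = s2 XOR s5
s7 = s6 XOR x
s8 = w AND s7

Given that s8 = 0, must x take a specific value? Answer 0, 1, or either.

Both values of x occur among assignments with s8 = 0:
  x=0: x=0, y=0, z=0, w=0, u=0, v=0, t=0
  x=1: x=1, y=0, z=0, w=0, u=0, v=0, t=0

either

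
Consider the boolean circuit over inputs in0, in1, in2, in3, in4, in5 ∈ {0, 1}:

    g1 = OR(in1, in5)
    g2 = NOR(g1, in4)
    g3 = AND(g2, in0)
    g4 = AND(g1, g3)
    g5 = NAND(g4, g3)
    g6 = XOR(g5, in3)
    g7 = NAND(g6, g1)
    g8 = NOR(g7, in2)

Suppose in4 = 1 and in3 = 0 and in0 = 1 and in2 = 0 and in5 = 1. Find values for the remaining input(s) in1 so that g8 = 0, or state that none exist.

no solution exists

With in4 = 1 and in3 = 0 and in0 = 1 and in2 = 0 and in5 = 1 fixed, none of the 2 settings of in1 give g8 = 0.
For example, with in1=1:
g1 = OR(in1, in5) = OR(1, 1) = 1
g2 = NOR(g1, in4) = NOR(1, 1) = 0
g3 = AND(g2, in0) = AND(0, 1) = 0
g4 = AND(g1, g3) = AND(1, 0) = 0
g5 = NAND(g4, g3) = NAND(0, 0) = 1
g6 = XOR(g5, in3) = XOR(1, 0) = 1
g7 = NAND(g6, g1) = NAND(1, 1) = 0
g8 = NOR(g7, in2) = NOR(0, 0) = 1
giving g8 = 1 ≠ 0.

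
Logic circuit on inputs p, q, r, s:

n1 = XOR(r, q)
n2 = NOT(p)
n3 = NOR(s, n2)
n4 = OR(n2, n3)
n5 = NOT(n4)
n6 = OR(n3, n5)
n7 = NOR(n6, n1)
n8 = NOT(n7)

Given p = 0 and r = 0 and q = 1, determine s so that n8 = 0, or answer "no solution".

With p = 0 and r = 0 and q = 1 fixed, none of the 2 settings of s give n8 = 0.
For example, with s=0:
n1 = XOR(r, q) = XOR(0, 1) = 1
n2 = NOT(p) = NOT 0 = 1
n3 = NOR(s, n2) = NOR(0, 1) = 0
n4 = OR(n2, n3) = OR(1, 0) = 1
n5 = NOT(n4) = NOT 1 = 0
n6 = OR(n3, n5) = OR(0, 0) = 0
n7 = NOR(n6, n1) = NOR(0, 1) = 0
n8 = NOT(n7) = NOT 0 = 1
giving n8 = 1 ≠ 0.

no solution exists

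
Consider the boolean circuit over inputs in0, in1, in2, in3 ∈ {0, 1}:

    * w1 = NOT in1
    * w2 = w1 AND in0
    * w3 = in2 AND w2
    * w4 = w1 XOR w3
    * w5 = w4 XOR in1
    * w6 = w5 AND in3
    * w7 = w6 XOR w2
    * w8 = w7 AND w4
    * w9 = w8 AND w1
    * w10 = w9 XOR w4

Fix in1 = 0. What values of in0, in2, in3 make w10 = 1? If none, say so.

Check with in1 = 0 and in0=0, in2=1, in3=0:
w1 = NOT in1 = NOT 0 = 1
w2 = w1 AND in0 = 1 AND 0 = 0
w3 = in2 AND w2 = 1 AND 0 = 0
w4 = w1 XOR w3 = 1 XOR 0 = 1
w5 = w4 XOR in1 = 1 XOR 0 = 1
w6 = w5 AND in3 = 1 AND 0 = 0
w7 = w6 XOR w2 = 0 XOR 0 = 0
w8 = w7 AND w4 = 0 AND 1 = 0
w9 = w8 AND w1 = 0 AND 1 = 0
w10 = w9 XOR w4 = 0 XOR 1 = 1
So w10 = 1.

in0=0 in2=1 in3=0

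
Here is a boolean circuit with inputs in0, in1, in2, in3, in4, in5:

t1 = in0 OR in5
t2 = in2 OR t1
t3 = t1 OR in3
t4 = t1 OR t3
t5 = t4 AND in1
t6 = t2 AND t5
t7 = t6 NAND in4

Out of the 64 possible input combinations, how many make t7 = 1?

51

t7 = t6 NAND in4 must be 1, so at least one of t6, in4 is 0.
Enumerating the 64 input combinations, 51 give t7 = 1 and 13 give t7 = 0.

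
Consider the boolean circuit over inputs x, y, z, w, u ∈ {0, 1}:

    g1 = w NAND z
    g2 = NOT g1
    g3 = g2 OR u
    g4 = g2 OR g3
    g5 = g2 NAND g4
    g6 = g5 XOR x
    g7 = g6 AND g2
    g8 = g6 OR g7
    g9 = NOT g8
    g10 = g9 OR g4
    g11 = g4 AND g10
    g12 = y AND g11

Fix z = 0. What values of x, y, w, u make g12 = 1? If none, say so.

x=0, y=1, w=0, u=1

g12 = y AND g11 must be 1, so both y = 1 and g11 = 1.
g11 = g4 AND g10 must be 1, so both g4 = 1 and g10 = 1.
Check with z = 0 and x=0, y=1, w=0, u=1:
g1 = w NAND z = 0 NAND 0 = 1
g2 = NOT g1 = NOT 1 = 0
g3 = g2 OR u = 0 OR 1 = 1
g4 = g2 OR g3 = 0 OR 1 = 1
g5 = g2 NAND g4 = 0 NAND 1 = 1
g6 = g5 XOR x = 1 XOR 0 = 1
g7 = g6 AND g2 = 1 AND 0 = 0
g8 = g6 OR g7 = 1 OR 0 = 1
g9 = NOT g8 = NOT 1 = 0
g10 = g9 OR g4 = 0 OR 1 = 1
g11 = g4 AND g10 = 1 AND 1 = 1
g12 = y AND g11 = 1 AND 1 = 1
So g12 = 1.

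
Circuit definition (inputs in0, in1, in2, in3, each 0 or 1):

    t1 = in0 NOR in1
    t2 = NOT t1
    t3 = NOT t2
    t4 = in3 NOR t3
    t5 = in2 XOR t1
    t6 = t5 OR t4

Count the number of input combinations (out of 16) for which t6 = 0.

5

t6 = t5 OR t4 must be 0, so both t5 = 0 and t4 = 0.
t5 = in2 XOR t1 must be 0, so in2 and t1 are equal.
Enumerating the 16 input combinations, 5 give t6 = 0 and 11 give t6 = 1.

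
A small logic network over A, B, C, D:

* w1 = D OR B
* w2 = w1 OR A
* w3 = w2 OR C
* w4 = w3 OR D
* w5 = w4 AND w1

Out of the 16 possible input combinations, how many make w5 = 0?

w5 = w4 AND w1 must be 0, so at least one of w4, w1 is 0.
Satisfying assignments:
  A=0, B=0, C=0, D=0
  A=0, B=0, C=1, D=0
  A=1, B=0, C=0, D=0
  A=1, B=0, C=1, D=0

4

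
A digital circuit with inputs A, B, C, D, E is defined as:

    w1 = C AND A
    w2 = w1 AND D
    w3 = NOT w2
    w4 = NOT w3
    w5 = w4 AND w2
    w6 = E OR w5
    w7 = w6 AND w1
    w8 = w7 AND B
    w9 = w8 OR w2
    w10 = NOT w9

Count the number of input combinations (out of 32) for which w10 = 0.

w10 = NOT w9 must be 0, so w9 = 1.
Satisfying assignments:
  A=1, B=0, C=1, D=1, E=0
  A=1, B=0, C=1, D=1, E=1
  A=1, B=1, C=1, D=0, E=1
  A=1, B=1, C=1, D=1, E=0
  A=1, B=1, C=1, D=1, E=1

5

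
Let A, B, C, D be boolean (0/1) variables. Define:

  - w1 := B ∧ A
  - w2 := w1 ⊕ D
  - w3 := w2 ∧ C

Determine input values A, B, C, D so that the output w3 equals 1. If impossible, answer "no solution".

A=0, B=1, C=1, D=1

w3 = w2 ∧ C must be 1, so both w2 = 1 and C = 1.
Check with A=0, B=1, C=1, D=1:
w1 = B ∧ A = 1 ∧ 0 = 0
w2 = w1 ⊕ D = 0 ⊕ 1 = 1
w3 = w2 ∧ C = 1 ∧ 1 = 1
So w3 = 1 as required.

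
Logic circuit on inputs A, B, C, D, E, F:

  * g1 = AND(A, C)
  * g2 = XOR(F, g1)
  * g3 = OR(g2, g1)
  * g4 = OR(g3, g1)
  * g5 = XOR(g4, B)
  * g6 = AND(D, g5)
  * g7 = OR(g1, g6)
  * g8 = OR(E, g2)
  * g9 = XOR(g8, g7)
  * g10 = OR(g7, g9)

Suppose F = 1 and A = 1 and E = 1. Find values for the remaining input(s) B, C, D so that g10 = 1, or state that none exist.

Check with F = 1 and A = 1 and E = 1 and B=1, C=1, D=1:
g1 = AND(A, C) = AND(1, 1) = 1
g2 = XOR(F, g1) = XOR(1, 1) = 0
g3 = OR(g2, g1) = OR(0, 1) = 1
g4 = OR(g3, g1) = OR(1, 1) = 1
g5 = XOR(g4, B) = XOR(1, 1) = 0
g6 = AND(D, g5) = AND(1, 0) = 0
g7 = OR(g1, g6) = OR(1, 0) = 1
g8 = OR(E, g2) = OR(1, 0) = 1
g9 = XOR(g8, g7) = XOR(1, 1) = 0
g10 = OR(g7, g9) = OR(1, 0) = 1
So g10 = 1.

B=1 C=1 D=1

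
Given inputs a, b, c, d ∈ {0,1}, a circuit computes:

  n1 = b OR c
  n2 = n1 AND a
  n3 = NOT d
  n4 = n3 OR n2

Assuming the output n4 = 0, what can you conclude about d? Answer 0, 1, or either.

n4 = n3 OR n2 must be 0, so both n3 = 0 and n2 = 0.
Every assignment with n4 = 0 has d = 1; there are 5 such assignment(s).

1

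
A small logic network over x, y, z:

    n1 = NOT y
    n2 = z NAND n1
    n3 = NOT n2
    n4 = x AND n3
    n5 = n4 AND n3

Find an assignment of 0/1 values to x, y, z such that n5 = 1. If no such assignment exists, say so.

x=1, y=0, z=1

n5 = n4 AND n3 must be 1, so both n4 = 1 and n3 = 1.
n4 = x AND n3 must be 1, so both x = 1 and n3 = 1.
n3 = NOT n2 must be 1, so n2 = 0.
Check with x=1, y=0, z=1:
n1 = NOT y = NOT 0 = 1
n2 = z NAND n1 = 1 NAND 1 = 0
n3 = NOT n2 = NOT 0 = 1
n4 = x AND n3 = 1 AND 1 = 1
n5 = n4 AND n3 = 1 AND 1 = 1
So n5 = 1 as required.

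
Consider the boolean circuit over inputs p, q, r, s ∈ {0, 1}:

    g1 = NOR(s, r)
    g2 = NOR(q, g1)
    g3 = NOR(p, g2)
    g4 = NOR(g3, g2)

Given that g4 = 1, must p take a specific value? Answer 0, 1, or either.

1

g4 = NOR(g3, g2) must be 1, so both g3 = 0 and g2 = 0.
g3 = NOR(p, g2) must be 0, so at least one of p, g2 is 1.
g2 = NOR(q, g1) must be 0, so at least one of q, g1 is 1.
Every assignment with g4 = 1 has p = 1; there are 5 such assignment(s).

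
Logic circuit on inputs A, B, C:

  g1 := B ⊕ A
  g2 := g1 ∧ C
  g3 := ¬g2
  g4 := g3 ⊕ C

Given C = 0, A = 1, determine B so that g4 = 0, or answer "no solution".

no solution exists

With C = 0, A = 1 fixed, none of the 2 settings of B give g4 = 0.
For example, with B=0:
g1 = B ⊕ A = 0 ⊕ 1 = 1
g2 = g1 ∧ C = 1 ∧ 0 = 0
g3 = ¬g2 = ¬0 = 1
g4 = g3 ⊕ C = 1 ⊕ 0 = 1
giving g4 = 1 ≠ 0.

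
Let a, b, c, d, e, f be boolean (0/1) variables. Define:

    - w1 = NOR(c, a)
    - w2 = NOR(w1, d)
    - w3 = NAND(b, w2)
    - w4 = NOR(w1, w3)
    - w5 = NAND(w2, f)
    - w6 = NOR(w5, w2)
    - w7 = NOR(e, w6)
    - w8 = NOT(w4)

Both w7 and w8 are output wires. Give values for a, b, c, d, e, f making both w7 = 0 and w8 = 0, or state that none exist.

a=1, b=1, c=0, d=0, e=1, f=0

Check with a=1, b=1, c=0, d=0, e=1, f=0:
w1 = NOR(c, a) = NOR(0, 1) = 0
w2 = NOR(w1, d) = NOR(0, 0) = 1
w3 = NAND(b, w2) = NAND(1, 1) = 0
w4 = NOR(w1, w3) = NOR(0, 0) = 1
w5 = NAND(w2, f) = NAND(1, 0) = 1
w6 = NOR(w5, w2) = NOR(1, 1) = 0
w7 = NOR(e, w6) = NOR(1, 0) = 0
w8 = NOT(w4) = NOT 1 = 0
So w7 = 0 and w8 = 0.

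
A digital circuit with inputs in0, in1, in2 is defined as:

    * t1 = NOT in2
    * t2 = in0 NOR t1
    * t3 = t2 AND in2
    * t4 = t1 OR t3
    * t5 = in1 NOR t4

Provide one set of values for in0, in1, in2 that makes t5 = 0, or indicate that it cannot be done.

in0=1 in1=1 in2=0

t5 = in1 NOR t4 must be 0, so at least one of in1, t4 is 1.
Check with in0=1 in1=1 in2=0:
t1 = NOT in2 = NOT 0 = 1
t2 = in0 NOR t1 = 1 NOR 1 = 0
t3 = t2 AND in2 = 0 AND 0 = 0
t4 = t1 OR t3 = 1 OR 0 = 1
t5 = in1 NOR t4 = 1 NOR 1 = 0
So t5 = 0 as required.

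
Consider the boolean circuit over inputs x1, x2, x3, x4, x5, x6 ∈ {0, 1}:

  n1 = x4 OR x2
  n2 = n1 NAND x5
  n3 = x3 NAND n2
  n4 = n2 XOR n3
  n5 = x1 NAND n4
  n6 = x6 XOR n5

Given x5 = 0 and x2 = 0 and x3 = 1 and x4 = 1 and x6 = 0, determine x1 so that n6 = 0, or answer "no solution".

x1=1

n6 = x6 XOR n5 must be 0, so x6 and n5 are equal.
Check with x5 = 0 and x2 = 0 and x3 = 1 and x4 = 1 and x6 = 0 and x1=1:
n1 = x4 OR x2 = 1 OR 0 = 1
n2 = n1 NAND x5 = 1 NAND 0 = 1
n3 = x3 NAND n2 = 1 NAND 1 = 0
n4 = n2 XOR n3 = 1 XOR 0 = 1
n5 = x1 NAND n4 = 1 NAND 1 = 0
n6 = x6 XOR n5 = 0 XOR 0 = 0
So n6 = 0.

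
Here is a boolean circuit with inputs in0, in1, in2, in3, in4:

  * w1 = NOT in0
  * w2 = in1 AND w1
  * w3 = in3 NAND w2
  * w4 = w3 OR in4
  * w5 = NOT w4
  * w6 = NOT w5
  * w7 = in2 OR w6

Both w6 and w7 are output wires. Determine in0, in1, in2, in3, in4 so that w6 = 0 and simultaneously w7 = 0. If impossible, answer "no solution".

in0=0, in1=1, in2=0, in3=1, in4=0

Check with in0=0, in1=1, in2=0, in3=1, in4=0:
w1 = NOT in0 = NOT 0 = 1
w2 = in1 AND w1 = 1 AND 1 = 1
w3 = in3 NAND w2 = 1 NAND 1 = 0
w4 = w3 OR in4 = 0 OR 0 = 0
w5 = NOT w4 = NOT 0 = 1
w6 = NOT w5 = NOT 1 = 0
w7 = in2 OR w6 = 0 OR 0 = 0
So w6 = 0 and w7 = 0.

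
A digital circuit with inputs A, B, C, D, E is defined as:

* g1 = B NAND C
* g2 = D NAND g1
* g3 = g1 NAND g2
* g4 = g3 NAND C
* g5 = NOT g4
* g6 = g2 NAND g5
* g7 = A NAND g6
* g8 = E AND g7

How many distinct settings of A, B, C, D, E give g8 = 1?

g8 = E AND g7 must be 1, so both E = 1 and g7 = 1.
Enumerating the 32 input combinations, 10 give g8 = 1 and 22 give g8 = 0.

10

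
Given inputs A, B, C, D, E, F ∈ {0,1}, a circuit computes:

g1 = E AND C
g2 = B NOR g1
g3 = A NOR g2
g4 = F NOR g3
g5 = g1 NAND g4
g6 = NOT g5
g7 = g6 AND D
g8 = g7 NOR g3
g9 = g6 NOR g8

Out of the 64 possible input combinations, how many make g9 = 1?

g9 = g6 NOR g8 must be 1, so both g6 = 0 and g8 = 0.
g6 = NOT g5 must be 0, so g5 = 1.
Enumerating the 64 input combinations, 20 give g9 = 1 and 44 give g9 = 0.

20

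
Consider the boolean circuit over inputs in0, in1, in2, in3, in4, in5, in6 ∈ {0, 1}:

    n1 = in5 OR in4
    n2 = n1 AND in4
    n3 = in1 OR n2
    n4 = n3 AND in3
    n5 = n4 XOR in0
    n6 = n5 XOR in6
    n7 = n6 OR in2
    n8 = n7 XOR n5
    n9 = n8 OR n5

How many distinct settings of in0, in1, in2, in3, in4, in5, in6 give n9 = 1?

n9 = n8 OR n5 must be 1, so at least one of n8, n5 is 1.
Enumerating the 128 input combinations, 112 give n9 = 1 and 16 give n9 = 0.

112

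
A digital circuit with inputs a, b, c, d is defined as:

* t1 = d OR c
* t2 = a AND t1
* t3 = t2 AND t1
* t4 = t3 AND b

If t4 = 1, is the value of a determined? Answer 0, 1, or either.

1

t4 = t3 AND b must be 1, so both t3 = 1 and b = 1.
t3 = t2 AND t1 must be 1, so both t2 = 1 and t1 = 1.
t2 = a AND t1 must be 1, so both a = 1 and t1 = 1.
Every assignment with t4 = 1 has a = 1; there are 3 such assignment(s).
  a=1, b=1, c=0, d=1
  a=1, b=1, c=1, d=0
  a=1, b=1, c=1, d=1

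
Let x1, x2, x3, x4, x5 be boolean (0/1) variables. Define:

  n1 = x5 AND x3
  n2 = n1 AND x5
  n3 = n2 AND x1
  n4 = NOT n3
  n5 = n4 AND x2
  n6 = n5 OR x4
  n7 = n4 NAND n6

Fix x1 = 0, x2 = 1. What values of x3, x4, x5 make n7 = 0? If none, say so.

x3=1 x4=1 x5=0

n7 = n4 NAND n6 must be 0, so both n4 = 1 and n6 = 1.
Check with x1 = 0, x2 = 1 and x3=1, x4=1, x5=0:
n1 = x5 AND x3 = 0 AND 1 = 0
n2 = n1 AND x5 = 0 AND 0 = 0
n3 = n2 AND x1 = 0 AND 0 = 0
n4 = NOT n3 = NOT 0 = 1
n5 = n4 AND x2 = 1 AND 1 = 1
n6 = n5 OR x4 = 1 OR 1 = 1
n7 = n4 NAND n6 = 1 NAND 1 = 0
So n7 = 0.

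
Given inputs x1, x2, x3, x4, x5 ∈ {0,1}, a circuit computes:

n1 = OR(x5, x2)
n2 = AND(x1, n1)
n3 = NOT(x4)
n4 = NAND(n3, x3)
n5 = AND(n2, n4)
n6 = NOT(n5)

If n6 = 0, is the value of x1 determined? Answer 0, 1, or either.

1

n6 = NOT(n5) must be 0, so n5 = 1.
n5 = AND(n2, n4) must be 1, so both n2 = 1 and n4 = 1.
n2 = AND(x1, n1) must be 1, so both x1 = 1 and n1 = 1.
Every assignment with n6 = 0 has x1 = 1; there are 9 such assignment(s).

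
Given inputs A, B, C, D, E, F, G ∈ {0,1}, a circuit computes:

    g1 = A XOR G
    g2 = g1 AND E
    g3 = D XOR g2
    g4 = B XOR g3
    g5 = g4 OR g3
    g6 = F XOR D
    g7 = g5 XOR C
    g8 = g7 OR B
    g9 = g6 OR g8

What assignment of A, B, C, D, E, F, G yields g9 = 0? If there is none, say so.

g9 = g6 OR g8 must be 0, so both g6 = 0 and g8 = 0.
g6 = F XOR D must be 0, so F and D are equal.
g8 = g7 OR B must be 0, so both g7 = 0 and B = 0.
Check with A=0, B=0, C=0, D=0, E=1, F=0, G=0:
g1 = A XOR G = 0 XOR 0 = 0
g2 = g1 AND E = 0 AND 1 = 0
g3 = D XOR g2 = 0 XOR 0 = 0
g4 = B XOR g3 = 0 XOR 0 = 0
g5 = g4 OR g3 = 0 OR 0 = 0
g6 = F XOR D = 0 XOR 0 = 0
g7 = g5 XOR C = 0 XOR 0 = 0
g8 = g7 OR B = 0 OR 0 = 0
g9 = g6 OR g8 = 0 OR 0 = 0
So g9 = 0 as required.

A=0, B=0, C=0, D=0, E=1, F=0, G=0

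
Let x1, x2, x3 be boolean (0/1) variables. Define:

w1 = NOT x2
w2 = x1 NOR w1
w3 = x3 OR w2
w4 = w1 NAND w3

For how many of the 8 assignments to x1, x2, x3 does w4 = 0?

2

w4 = w1 NAND w3 must be 0, so both w1 = 1 and w3 = 1.
w1 = NOT x2 must be 1, so x2 = 0.
w3 = x3 OR w2 must be 1, so at least one of x3, w2 is 1.
Satisfying assignments:
  x1=0, x2=0, x3=1
  x1=1, x2=0, x3=1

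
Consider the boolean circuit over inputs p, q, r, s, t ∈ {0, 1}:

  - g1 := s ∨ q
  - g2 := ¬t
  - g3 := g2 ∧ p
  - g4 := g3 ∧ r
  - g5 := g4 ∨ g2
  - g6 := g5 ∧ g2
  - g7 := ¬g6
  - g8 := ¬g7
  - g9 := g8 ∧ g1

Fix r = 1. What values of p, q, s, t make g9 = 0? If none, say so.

p=0 q=1 s=0 t=1

Check with r = 1 and p=0, q=1, s=0, t=1:
g1 = s ∨ q = 0 ∨ 1 = 1
g2 = ¬t = ¬1 = 0
g3 = g2 ∧ p = 0 ∧ 0 = 0
g4 = g3 ∧ r = 0 ∧ 1 = 0
g5 = g4 ∨ g2 = 0 ∨ 0 = 0
g6 = g5 ∧ g2 = 0 ∧ 0 = 0
g7 = ¬g6 = ¬0 = 1
g8 = ¬g7 = ¬1 = 0
g9 = g8 ∧ g1 = 0 ∧ 1 = 0
So g9 = 0.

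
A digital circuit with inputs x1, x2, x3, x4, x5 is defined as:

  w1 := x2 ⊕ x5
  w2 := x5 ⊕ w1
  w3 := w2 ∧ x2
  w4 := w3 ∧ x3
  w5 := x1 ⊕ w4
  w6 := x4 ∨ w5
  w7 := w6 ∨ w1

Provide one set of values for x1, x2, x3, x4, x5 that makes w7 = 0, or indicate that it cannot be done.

x1=0, x2=0, x3=1, x4=0, x5=0

w7 = w6 ∨ w1 must be 0, so both w6 = 0 and w1 = 0.
Check with x1=0, x2=0, x3=1, x4=0, x5=0:
w1 = x2 ⊕ x5 = 0 ⊕ 0 = 0
w2 = x5 ⊕ w1 = 0 ⊕ 0 = 0
w3 = w2 ∧ x2 = 0 ∧ 0 = 0
w4 = w3 ∧ x3 = 0 ∧ 1 = 0
w5 = x1 ⊕ w4 = 0 ⊕ 0 = 0
w6 = x4 ∨ w5 = 0 ∨ 0 = 0
w7 = w6 ∨ w1 = 0 ∨ 0 = 0
So w7 = 0 as required.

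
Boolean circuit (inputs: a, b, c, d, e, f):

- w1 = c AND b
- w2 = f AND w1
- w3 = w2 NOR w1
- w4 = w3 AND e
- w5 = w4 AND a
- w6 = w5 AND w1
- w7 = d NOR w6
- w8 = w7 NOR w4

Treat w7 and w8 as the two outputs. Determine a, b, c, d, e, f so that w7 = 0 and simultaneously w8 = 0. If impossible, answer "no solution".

a=1, b=0, c=0, d=1, e=1, f=1

Check with a=1, b=0, c=0, d=1, e=1, f=1:
w1 = c AND b = 0 AND 0 = 0
w2 = f AND w1 = 1 AND 0 = 0
w3 = w2 NOR w1 = 0 NOR 0 = 1
w4 = w3 AND e = 1 AND 1 = 1
w5 = w4 AND a = 1 AND 1 = 1
w6 = w5 AND w1 = 1 AND 0 = 0
w7 = d NOR w6 = 1 NOR 0 = 0
w8 = w7 NOR w4 = 0 NOR 1 = 0
So w7 = 0 and w8 = 0.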